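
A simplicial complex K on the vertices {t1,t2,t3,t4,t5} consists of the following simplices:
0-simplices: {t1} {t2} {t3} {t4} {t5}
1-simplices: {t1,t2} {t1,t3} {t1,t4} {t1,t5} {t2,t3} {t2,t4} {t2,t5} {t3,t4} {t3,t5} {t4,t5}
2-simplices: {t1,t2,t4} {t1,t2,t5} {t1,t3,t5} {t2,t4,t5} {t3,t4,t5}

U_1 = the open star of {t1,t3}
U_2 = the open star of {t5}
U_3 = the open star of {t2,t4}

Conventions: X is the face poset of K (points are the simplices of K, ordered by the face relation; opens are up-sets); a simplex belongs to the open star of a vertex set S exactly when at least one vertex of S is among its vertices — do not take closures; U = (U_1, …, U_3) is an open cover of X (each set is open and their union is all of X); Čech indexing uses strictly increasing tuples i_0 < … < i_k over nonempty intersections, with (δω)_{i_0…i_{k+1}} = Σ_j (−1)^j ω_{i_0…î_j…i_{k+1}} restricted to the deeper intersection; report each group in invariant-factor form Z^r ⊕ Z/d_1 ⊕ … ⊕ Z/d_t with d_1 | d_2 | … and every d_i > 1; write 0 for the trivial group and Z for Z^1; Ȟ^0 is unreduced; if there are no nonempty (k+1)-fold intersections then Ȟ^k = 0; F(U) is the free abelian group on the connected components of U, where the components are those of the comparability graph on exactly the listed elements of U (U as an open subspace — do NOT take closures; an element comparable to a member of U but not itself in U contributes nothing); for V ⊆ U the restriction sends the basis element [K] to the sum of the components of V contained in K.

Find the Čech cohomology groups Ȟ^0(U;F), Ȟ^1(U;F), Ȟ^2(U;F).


Ȟ^0(U;F) ≅ Z, Ȟ^1(U;F) ≅ Z and Ȟ^2(U;F) ≅ 0

nonempty overlaps:
  U1={{t1},{t3},{t1,t2},{t1,t3},{t1,t4},{t1,t5},{t2,t3},{t3,t4},{t3,t5},{t1,t2,t4},{t1,t2,t5},{t1,t3,t5},{t3,t4,t5}} U2={{t5},{t1,t5},{t2,t5},{t3,t5},{t4,t5},{t1,t2,t5},{t1,t3,t5},{t2,t4,t5},{t3,t4,t5}} U3={{t2},{t4},{t1,t2},{t1,t4},{t2,t3},{t2,t4},{t2,t5},{t3,t4},{t4,t5},{t1,t2,t4},{t1,t2,t5},{t2,t4,t5},{t3,t4,t5}}
  U12={{t1,t5},{t3,t5},{t1,t2,t5},{t1,t3,t5},{t3,t4,t5}} U13={{t1,t2},{t1,t4},{t2,t3},{t3,t4},{t1,t2,t4},{t1,t2,t5},{t3,t4,t5}} U23={{t2,t5},{t4,t5},{t1,t2,t5},{t2,t4,t5},{t3,t4,t5}}
  U123={{t1,t2,t5},{t3,t4,t5}}
components per intersection:
  U1: {{t1},{t3},{t1,t2},{t1,t3},{t1,t4},{t1,t5},{t2,t3},{t3,t4},{t3,t5},{t1,t2,t4},{t1,t2,t5},{t1,t3,t5},{t3,t4,t5}}
  U2: {{t5},{t1,t5},{t2,t5},{t3,t5},{t4,t5},{t1,t2,t5},{t1,t3,t5},{t2,t4,t5},{t3,t4,t5}}
  U3: {{t2},{t4},{t1,t2},{t1,t4},{t2,t3},{t2,t4},{t2,t5},{t3,t4},{t4,t5},{t1,t2,t4},{t1,t2,t5},{t2,t4,t5},{t3,t4,t5}}
  U12: {{t1,t5},{t3,t5},{t1,t2,t5},{t1,t3,t5},{t3,t4,t5}}
  U13: {{t1,t2},{t1,t4},{t1,t2,t4},{t1,t2,t5}} {{t2,t3}} {{t3,t4},{t3,t4,t5}}
  U23: {{t2,t5},{t4,t5},{t1,t2,t5},{t2,t4,t5},{t3,t4,t5}}
  U123: {{t1,t2,t5}} {{t3,t4,t5}}
C dims 3,5,2; δ0: rk 2, SNF 1^2; δ1: rk 2, SNF 1^2
degree 0: 3−2−0 = 1 → Ȟ^0 ≅ Z
degree 1: 5−2−2 = 1 → Ȟ^1 ≅ Z
degree 2: 2−0−2 = 0 → Ȟ^2 ≅ 0


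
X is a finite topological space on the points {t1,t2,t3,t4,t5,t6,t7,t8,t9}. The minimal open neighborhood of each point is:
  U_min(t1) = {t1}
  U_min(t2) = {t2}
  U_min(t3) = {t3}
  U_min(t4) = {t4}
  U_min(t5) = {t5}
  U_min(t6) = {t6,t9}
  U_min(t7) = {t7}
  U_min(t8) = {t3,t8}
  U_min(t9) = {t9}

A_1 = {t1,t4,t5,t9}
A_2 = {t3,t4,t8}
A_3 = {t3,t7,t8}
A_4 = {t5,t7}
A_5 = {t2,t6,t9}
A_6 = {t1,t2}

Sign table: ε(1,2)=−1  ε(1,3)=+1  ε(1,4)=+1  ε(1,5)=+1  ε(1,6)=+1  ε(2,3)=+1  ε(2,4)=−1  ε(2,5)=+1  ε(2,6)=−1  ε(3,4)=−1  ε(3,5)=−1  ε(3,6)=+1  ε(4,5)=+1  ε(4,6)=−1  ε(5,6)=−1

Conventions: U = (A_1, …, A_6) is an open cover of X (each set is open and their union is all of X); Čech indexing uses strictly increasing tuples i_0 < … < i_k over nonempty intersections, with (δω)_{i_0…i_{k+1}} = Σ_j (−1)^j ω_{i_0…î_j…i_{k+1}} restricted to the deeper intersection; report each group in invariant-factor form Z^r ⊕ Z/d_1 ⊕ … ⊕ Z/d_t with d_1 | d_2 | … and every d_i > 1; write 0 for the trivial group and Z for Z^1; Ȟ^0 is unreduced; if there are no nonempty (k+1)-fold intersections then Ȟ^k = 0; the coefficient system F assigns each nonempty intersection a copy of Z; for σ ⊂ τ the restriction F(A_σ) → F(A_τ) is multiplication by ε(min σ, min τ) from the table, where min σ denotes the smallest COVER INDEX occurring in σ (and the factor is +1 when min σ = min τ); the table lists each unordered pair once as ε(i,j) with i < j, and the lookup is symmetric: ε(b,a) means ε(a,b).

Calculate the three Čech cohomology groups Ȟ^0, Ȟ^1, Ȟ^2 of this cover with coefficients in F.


nonempty overlaps:
  A12={t4} A14={t5} A15={t9} A16={t1} A23={t3,t8} A34={t7} A56={t2}
C dims 6,7; δ0: rk 6, SNF 1^5·2
degree 0: 6−6−0 = 0 → Ȟ^0 ≅ 0
degree 1: 7−0−6 = 1 plus torsion [2] → Ȟ^1 ≅ Z ⊕ Z/2
degree 2: 0−0−0 = 0 → Ȟ^2 ≅ 0

Ȟ^0 ≅ 0,  Ȟ^1 ≅ Z ⊕ Z/2,  Ȟ^2 ≅ 0


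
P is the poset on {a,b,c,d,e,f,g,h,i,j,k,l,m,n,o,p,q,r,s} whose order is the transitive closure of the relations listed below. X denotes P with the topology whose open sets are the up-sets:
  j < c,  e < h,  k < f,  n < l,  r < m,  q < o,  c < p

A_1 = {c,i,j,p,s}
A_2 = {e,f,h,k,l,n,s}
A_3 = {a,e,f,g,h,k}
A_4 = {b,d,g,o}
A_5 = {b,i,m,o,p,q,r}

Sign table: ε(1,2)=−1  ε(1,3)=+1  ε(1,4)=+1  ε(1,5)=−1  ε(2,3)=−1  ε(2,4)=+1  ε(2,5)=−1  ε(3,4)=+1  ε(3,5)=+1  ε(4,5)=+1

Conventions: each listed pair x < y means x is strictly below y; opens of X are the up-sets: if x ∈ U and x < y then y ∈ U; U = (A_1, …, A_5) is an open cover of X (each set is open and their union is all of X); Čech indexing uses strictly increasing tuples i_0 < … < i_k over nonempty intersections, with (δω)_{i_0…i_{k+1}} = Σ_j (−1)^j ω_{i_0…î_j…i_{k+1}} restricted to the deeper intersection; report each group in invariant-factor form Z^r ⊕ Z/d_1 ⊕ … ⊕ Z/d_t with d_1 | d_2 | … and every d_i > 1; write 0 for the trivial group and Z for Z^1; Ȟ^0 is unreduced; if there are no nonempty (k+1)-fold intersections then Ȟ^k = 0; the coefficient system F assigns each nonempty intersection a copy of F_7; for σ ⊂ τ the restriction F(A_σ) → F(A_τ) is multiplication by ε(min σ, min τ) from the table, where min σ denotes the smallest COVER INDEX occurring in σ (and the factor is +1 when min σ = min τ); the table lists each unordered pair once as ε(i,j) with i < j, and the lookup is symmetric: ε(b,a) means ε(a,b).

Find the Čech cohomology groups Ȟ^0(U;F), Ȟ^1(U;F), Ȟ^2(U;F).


cover nerve:
  A12={s} A15={i,p} A23={e,f,h,k} A34={g} A45={b,o}
C dims 5,5; δ0: rk_F7 5
Ȟ^0: (5−5)−0=0 ⇒ 0
Ȟ^1: (5−0)−5=0 ⇒ 0
Ȟ^2: (0−0)−0=0 ⇒ 0

Ȟ^0(U;F) ≅ 0, Ȟ^1(U;F) ≅ 0, Ȟ^2(U;F) ≅ 0


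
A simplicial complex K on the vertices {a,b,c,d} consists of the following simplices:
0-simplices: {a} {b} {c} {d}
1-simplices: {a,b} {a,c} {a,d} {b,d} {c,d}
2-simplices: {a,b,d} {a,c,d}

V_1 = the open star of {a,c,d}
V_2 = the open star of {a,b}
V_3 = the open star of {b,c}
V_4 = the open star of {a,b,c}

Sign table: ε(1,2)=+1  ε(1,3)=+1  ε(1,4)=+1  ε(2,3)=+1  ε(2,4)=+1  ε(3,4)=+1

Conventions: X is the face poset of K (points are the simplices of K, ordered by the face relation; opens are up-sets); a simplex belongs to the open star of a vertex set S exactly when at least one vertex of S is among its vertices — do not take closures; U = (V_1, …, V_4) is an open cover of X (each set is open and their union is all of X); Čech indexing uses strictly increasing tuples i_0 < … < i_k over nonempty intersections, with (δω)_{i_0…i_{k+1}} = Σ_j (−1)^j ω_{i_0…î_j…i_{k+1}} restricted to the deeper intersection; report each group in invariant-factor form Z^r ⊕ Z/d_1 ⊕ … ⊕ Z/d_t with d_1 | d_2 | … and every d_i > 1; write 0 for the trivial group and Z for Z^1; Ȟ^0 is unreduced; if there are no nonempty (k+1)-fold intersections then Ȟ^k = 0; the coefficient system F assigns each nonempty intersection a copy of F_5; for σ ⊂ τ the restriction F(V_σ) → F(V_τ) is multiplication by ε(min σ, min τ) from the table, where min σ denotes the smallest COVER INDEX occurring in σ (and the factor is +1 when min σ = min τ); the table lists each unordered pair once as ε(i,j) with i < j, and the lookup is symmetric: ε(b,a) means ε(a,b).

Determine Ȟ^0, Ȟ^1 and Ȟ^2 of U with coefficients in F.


nonempty overlaps:
  V1={{a},{c},{d},{a,b},{a,c},{a,d},{b,d},{c,d},{a,b,d},{a,c,d}} V2={{a},{b},{a,b},{a,c},{a,d},{b,d},{a,b,d},{a,c,d}} V3={{b},{c},{a,b},{a,c},{b,d},{c,d},{a,b,d},{a,c,d}} V4={{a},{b},{c},{a,b},{a,c},{a,d},{b,d},{c,d},{a,b,d},{a,c,d}}
  V12={{a},{a,b},{a,c},{a,d},{b,d},{a,b,d},{a,c,d}} V13={{c},{a,b},{a,c},{b,d},{c,d},{a,b,d},{a,c,d}} V14={{a},{c},{a,b},{a,c},{a,d},{b,d},{c,d},{a,b,d},{a,c,d}} V23={{b},{a,b},{a,c},{b,d},{a,b,d},{a,c,d}} V24={{a},{b},{a,b},{a,c},{a,d},{b,d},{a,b,d},{a,c,d}} V34={{b},{c},{a,b},{a,c},{b,d},{c,d},{a,b,d},{a,c,d}}
  V123={{a,b},{a,c},{b,d},{a,b,d},{a,c,d}} V124={{a},{a,b},{a,c},{a,d},{b,d},{a,b,d},{a,c,d}} V134={{c},{a,b},{a,c},{b,d},{c,d},{a,b,d},{a,c,d}} V234={{b},{a,b},{a,c},{b,d},{a,b,d},{a,c,d}}
  V1234={{a,b},{a,c},{b,d},{a,b,d},{a,c,d}}
C dims 4,6,4,1; δ0: rk_F5 3; δ1: rk_F5 3; δ2: rk_F5 1
degree 0: 4−3−0 = 1 → Ȟ^0 ≅ Z/5
degree 1: 6−3−3 = 0 → Ȟ^1 ≅ 0
degree 2: 4−1−3 = 0 → Ȟ^2 ≅ 0

Ȟ^0 = Z/5, Ȟ^1 = 0, Ȟ^2 = 0


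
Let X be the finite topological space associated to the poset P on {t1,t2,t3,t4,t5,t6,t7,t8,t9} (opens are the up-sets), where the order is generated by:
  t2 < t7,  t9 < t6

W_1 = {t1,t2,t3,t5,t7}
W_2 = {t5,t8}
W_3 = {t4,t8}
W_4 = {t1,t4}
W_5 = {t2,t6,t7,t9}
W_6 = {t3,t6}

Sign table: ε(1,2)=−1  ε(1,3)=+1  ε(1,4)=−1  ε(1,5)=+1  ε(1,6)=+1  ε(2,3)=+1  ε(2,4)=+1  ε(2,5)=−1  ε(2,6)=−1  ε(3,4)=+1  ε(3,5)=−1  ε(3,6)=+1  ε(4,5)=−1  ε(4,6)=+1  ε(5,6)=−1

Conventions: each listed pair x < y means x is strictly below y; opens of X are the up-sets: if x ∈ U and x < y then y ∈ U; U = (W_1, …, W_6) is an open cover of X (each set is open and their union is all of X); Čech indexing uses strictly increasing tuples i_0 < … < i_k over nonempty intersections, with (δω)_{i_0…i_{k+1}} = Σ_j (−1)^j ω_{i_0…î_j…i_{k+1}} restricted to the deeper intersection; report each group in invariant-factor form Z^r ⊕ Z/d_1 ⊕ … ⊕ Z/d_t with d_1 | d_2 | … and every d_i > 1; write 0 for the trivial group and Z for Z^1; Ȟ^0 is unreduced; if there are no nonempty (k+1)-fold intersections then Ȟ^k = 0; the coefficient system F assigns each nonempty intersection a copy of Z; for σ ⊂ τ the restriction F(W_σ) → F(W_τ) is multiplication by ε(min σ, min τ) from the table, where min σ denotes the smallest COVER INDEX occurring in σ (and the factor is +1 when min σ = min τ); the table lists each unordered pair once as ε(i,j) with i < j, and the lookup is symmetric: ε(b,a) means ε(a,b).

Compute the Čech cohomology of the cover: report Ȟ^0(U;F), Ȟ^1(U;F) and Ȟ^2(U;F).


Ȟ^0(U;F) ≅ 0, Ȟ^1(U;F) ≅ Z ⊕ Z/2 and Ȟ^2(U;F) ≅ 0

nonempty intersections:
  W12={t5} W14={t1} W15={t2,t7} W16={t3} W23={t8} W34={t4} W56={t6}
C dims 6,7; δ0: rk 6, SNF 1^5·2
Ȟ^0: (6−6)−0=0 ⇒ 0
Ȟ^1: (7−0)−6=1 plus torsion [2] ⇒ Z ⊕ Z/2
Ȟ^2: (0−0)−0=0 ⇒ 0


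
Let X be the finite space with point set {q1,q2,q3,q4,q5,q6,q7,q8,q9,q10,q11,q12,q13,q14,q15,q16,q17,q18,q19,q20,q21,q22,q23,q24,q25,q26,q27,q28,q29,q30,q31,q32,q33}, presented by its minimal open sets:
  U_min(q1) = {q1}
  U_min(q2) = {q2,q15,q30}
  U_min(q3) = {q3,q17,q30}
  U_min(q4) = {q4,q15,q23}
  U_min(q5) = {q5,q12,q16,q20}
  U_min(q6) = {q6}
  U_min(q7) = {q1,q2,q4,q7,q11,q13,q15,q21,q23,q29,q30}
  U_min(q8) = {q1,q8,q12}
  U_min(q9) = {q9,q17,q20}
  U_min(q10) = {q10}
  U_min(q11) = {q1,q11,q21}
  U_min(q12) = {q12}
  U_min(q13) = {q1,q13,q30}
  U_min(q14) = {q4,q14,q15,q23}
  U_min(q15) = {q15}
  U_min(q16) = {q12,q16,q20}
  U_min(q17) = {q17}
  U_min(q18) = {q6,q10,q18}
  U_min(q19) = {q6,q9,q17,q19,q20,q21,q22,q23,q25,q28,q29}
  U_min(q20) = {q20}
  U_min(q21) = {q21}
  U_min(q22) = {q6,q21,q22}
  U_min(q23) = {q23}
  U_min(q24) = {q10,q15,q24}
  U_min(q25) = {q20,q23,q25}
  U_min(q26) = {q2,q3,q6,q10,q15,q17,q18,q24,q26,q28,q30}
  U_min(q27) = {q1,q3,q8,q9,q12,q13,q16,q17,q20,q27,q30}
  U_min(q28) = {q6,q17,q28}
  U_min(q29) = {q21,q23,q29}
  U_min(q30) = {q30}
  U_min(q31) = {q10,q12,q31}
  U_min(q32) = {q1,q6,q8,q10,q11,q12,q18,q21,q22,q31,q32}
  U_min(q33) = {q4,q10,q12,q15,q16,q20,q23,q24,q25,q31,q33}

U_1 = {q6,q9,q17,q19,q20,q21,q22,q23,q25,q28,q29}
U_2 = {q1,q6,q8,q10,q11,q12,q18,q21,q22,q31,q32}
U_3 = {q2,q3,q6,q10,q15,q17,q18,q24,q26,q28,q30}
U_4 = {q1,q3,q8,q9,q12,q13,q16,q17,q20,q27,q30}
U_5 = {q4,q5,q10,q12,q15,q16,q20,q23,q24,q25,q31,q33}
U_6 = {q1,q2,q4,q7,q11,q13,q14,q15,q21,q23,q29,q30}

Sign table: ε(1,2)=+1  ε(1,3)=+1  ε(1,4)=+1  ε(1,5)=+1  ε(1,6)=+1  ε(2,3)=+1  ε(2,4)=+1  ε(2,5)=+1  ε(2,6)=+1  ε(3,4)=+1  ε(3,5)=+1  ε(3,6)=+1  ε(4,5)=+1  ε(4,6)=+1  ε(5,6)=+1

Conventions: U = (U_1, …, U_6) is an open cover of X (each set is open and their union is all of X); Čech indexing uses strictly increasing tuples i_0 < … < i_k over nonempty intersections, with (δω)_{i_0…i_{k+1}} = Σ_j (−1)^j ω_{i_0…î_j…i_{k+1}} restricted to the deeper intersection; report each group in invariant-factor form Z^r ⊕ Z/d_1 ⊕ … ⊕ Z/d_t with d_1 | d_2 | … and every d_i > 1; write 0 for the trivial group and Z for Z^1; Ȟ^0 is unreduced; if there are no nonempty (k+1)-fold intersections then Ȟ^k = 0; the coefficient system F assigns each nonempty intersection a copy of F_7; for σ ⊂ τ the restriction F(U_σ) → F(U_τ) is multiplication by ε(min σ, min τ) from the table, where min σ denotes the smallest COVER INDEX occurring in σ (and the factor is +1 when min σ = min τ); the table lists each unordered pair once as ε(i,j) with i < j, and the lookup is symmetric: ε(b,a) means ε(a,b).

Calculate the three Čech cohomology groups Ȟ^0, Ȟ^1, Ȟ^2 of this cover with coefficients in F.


nerve simplices:
  U12={q6,q21,q22} U13={q6,q17,q28} U14={q9,q17,q20} U15={q20,q23,q25} U16={q21,q23,q29} U23={q6,q10,q18} U24={q1,q8,q12} U25={q10,q12,q31} U26={q1,q11,q21} U34={q3,q17,q30} U35={q10,q15,q24} U36={q2,q15,q30} U45={q12,q16,q20} U46={q1,q13,q30} U56={q4,q15,q23}
  U123={q6} U126={q21} U134={q17} U145={q20} U156={q23} U235={q10} U245={q12} U246={q1} U346={q30} U356={q15}
C dims 6,15,10; δ0: rk_F7 5; δ1: rk_F7 10
degree 0: 6−5−0 = 1 → Ȟ^0 ≅ Z/7
degree 1: 15−10−5 = 0 → Ȟ^1 ≅ 0
degree 2: 10−0−10 = 0 → Ȟ^2 ≅ 0

Ȟ^0 = Z/7, Ȟ^1 = 0, Ȟ^2 = 0


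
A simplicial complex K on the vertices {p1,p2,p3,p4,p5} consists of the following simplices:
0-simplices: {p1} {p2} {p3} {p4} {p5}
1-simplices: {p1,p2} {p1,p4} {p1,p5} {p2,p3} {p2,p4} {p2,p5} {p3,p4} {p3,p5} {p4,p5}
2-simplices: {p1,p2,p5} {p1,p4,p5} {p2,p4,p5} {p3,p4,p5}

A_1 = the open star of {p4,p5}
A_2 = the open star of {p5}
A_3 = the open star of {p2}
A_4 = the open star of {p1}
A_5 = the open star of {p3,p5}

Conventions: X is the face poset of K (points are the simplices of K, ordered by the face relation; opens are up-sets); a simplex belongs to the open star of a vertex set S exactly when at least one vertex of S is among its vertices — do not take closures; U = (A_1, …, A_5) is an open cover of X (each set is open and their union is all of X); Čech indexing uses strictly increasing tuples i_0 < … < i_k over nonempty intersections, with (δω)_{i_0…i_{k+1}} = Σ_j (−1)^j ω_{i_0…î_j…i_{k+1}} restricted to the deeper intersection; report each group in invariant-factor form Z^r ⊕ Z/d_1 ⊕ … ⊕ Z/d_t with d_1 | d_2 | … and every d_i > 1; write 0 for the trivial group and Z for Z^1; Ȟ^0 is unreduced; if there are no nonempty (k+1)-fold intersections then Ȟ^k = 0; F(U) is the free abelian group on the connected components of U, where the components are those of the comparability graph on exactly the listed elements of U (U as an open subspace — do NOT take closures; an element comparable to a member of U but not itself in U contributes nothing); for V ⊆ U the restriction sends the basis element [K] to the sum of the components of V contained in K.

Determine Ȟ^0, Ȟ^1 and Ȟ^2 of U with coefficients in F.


nerve simplices:
  A1={{p4},{p5},{p1,p4},{p1,p5},{p2,p4},{p2,p5},{p3,p4},{p3,p5},{p4,p5},{p1,p2,p5},{p1,p4,p5},{p2,p4,p5},{p3,p4,p5}} A2={{p5},{p1,p5},{p2,p5},{p3,p5},{p4,p5},{p1,p2,p5},{p1,p4,p5},{p2,p4,p5},{p3,p4,p5}} A3={{p2},{p1,p2},{p2,p3},{p2,p4},{p2,p5},{p1,p2,p5},{p2,p4,p5}} A4={{p1},{p1,p2},{p1,p4},{p1,p5},{p1,p2,p5},{p1,p4,p5}} A5={{p3},{p5},{p1,p5},{p2,p3},{p2,p5},{p3,p4},{p3,p5},{p4,p5},{p1,p2,p5},{p1,p4,p5},{p2,p4,p5},{p3,p4,p5}}
  A12={{p5},{p1,p5},{p2,p5},{p3,p5},{p4,p5},{p1,p2,p5},{p1,p4,p5},{p2,p4,p5},{p3,p4,p5}} A13={{p2,p4},{p2,p5},{p1,p2,p5},{p2,p4,p5}} A14={{p1,p4},{p1,p5},{p1,p2,p5},{p1,p4,p5}} A15={{p5},{p1,p5},{p2,p5},{p3,p4},{p3,p5},{p4,p5},{p1,p2,p5},{p1,p4,p5},{p2,p4,p5},{p3,p4,p5}} A23={{p2,p5},{p1,p2,p5},{p2,p4,p5}} A24={{p1,p5},{p1,p2,p5},{p1,p4,p5}} A25={{p5},{p1,p5},{p2,p5},{p3,p5},{p4,p5},{p1,p2,p5},{p1,p4,p5},{p2,p4,p5},{p3,p4,p5}} A34={{p1,p2},{p1,p2,p5}} A35={{p2,p3},{p2,p5},{p1,p2,p5},{p2,p4,p5}} A45={{p1,p5},{p1,p2,p5},{p1,p4,p5}}
  A123={{p2,p5},{p1,p2,p5},{p2,p4,p5}} A124={{p1,p5},{p1,p2,p5},{p1,p4,p5}} A125={{p5},{p1,p5},{p2,p5},{p3,p5},{p4,p5},{p1,p2,p5},{p1,p4,p5},{p2,p4,p5},{p3,p4,p5}} A134={{p1,p2,p5}} A135={{p2,p5},{p1,p2,p5},{p2,p4,p5}} A145={{p1,p5},{p1,p2,p5},{p1,p4,p5}} A234={{p1,p2,p5}} A235={{p2,p5},{p1,p2,p5},{p2,p4,p5}} A245={{p1,p5},{p1,p2,p5},{p1,p4,p5}} A345={{p1,p2,p5}}
  A1234={{p1,p2,p5}} A1235={{p2,p5},{p1,p2,p5},{p2,p4,p5}} A1245={{p1,p5},{p1,p2,p5},{p1,p4,p5}} A1345={{p1,p2,p5}} A2345={{p1,p2,p5}}
  A12345={{p1,p2,p5}}
components per intersection:
  A1: {{p4},{p5},{p1,p4},{p1,p5},{p2,p4},{p2,p5},{p3,p4},{p3,p5},{p4,p5},{p1,p2,p5},{p1,p4,p5},{p2,p4,p5},{p3,p4,p5}}
  A2: {{p5},{p1,p5},{p2,p5},{p3,p5},{p4,p5},{p1,p2,p5},{p1,p4,p5},{p2,p4,p5},{p3,p4,p5}}
  A3: {{p2},{p1,p2},{p2,p3},{p2,p4},{p2,p5},{p1,p2,p5},{p2,p4,p5}}
  A4: {{p1},{p1,p2},{p1,p4},{p1,p5},{p1,p2,p5},{p1,p4,p5}}
  A5: {{p3},{p5},{p1,p5},{p2,p3},{p2,p5},{p3,p4},{p3,p5},{p4,p5},{p1,p2,p5},{p1,p4,p5},{p2,p4,p5},{p3,p4,p5}}
  A12: {{p5},{p1,p5},{p2,p5},{p3,p5},{p4,p5},{p1,p2,p5},{p1,p4,p5},{p2,p4,p5},{p3,p4,p5}}
  A13: {{p2,p4},{p2,p5},{p1,p2,p5},{p2,p4,p5}}
  A14: {{p1,p4},{p1,p5},{p1,p2,p5},{p1,p4,p5}}
  A15: {{p5},{p1,p5},{p2,p5},{p3,p4},{p3,p5},{p4,p5},{p1,p2,p5},{p1,p4,p5},{p2,p4,p5},{p3,p4,p5}}
  A23: {{p2,p5},{p1,p2,p5},{p2,p4,p5}}
  A24: {{p1,p5},{p1,p2,p5},{p1,p4,p5}}
  A25: {{p5},{p1,p5},{p2,p5},{p3,p5},{p4,p5},{p1,p2,p5},{p1,p4,p5},{p2,p4,p5},{p3,p4,p5}}
  A34: {{p1,p2},{p1,p2,p5}}
  A35: {{p2,p3}} {{p2,p5},{p1,p2,p5},{p2,p4,p5}}
  A45: {{p1,p5},{p1,p2,p5},{p1,p4,p5}}
  A123: {{p2,p5},{p1,p2,p5},{p2,p4,p5}}
  A124: {{p1,p5},{p1,p2,p5},{p1,p4,p5}}
  A125: {{p5},{p1,p5},{p2,p5},{p3,p5},{p4,p5},{p1,p2,p5},{p1,p4,p5},{p2,p4,p5},{p3,p4,p5}}
  A134: {{p1,p2,p5}}
  A135: {{p2,p5},{p1,p2,p5},{p2,p4,p5}}
  A145: {{p1,p5},{p1,p2,p5},{p1,p4,p5}}
  A234: {{p1,p2,p5}}
  A235: {{p2,p5},{p1,p2,p5},{p2,p4,p5}}
  A245: {{p1,p5},{p1,p2,p5},{p1,p4,p5}}
  A345: {{p1,p2,p5}}
  A1234: {{p1,p2,p5}}
  A1235: {{p2,p5},{p1,p2,p5},{p2,p4,p5}}
  A1245: {{p1,p5},{p1,p2,p5},{p1,p4,p5}}
  A1345: {{p1,p2,p5}}
  A2345: {{p1,p2,p5}}
  A12345: {{p1,p2,p5}}
C dims 5,11,10,5; δ0: rk 4, SNF 1^4; δ1: rk 6, SNF 1^6; δ2: rk 4, SNF 1^4
degree 0: 5−4−0 = 1 → Ȟ^0 ≅ Z
degree 1: 11−6−4 = 1 → Ȟ^1 ≅ Z
degree 2: 10−4−6 = 0 → Ȟ^2 ≅ 0

Ȟ^0 ≅ Z,  Ȟ^1 ≅ Z,  Ȟ^2 ≅ 0


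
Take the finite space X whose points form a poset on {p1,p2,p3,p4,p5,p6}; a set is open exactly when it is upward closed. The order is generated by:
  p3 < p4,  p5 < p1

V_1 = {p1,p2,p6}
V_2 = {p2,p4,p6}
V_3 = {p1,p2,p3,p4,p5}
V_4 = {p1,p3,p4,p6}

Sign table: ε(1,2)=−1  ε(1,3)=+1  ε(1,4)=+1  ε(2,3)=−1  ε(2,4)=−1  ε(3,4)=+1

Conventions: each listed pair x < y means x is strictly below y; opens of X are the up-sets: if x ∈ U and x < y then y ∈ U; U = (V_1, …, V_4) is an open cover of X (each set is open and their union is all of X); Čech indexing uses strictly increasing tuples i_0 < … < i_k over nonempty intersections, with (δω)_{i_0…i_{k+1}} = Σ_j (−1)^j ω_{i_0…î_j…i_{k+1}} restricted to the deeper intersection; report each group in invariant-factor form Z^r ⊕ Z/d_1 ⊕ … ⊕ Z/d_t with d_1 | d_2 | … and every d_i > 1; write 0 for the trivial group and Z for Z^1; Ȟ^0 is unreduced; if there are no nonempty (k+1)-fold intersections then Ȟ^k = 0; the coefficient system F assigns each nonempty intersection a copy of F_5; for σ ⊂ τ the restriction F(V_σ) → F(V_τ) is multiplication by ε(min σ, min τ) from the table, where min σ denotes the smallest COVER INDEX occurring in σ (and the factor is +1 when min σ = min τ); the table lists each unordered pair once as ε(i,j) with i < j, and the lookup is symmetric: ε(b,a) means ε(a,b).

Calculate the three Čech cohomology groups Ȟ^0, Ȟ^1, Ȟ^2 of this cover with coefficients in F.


nonempty overlaps:
  V12={p2,p6} V13={p1,p2} V14={p1,p6} V23={p2,p4} V24={p4,p6} V34={p1,p3,p4}
  V123={p2} V124={p6} V134={p1} V234={p4}
C dims 4,6,4; δ0: rk_F5 3; δ1: rk_F5 3
degree 0: 4−3−0 = 1 → Ȟ^0 ≅ Z/5
degree 1: 6−3−3 = 0 → Ȟ^1 ≅ 0
degree 2: 4−0−3 = 1 → Ȟ^2 ≅ Z/5

Ȟ^0 ≅ Z/5, Ȟ^1 ≅ 0 and Ȟ^2 ≅ Z/5


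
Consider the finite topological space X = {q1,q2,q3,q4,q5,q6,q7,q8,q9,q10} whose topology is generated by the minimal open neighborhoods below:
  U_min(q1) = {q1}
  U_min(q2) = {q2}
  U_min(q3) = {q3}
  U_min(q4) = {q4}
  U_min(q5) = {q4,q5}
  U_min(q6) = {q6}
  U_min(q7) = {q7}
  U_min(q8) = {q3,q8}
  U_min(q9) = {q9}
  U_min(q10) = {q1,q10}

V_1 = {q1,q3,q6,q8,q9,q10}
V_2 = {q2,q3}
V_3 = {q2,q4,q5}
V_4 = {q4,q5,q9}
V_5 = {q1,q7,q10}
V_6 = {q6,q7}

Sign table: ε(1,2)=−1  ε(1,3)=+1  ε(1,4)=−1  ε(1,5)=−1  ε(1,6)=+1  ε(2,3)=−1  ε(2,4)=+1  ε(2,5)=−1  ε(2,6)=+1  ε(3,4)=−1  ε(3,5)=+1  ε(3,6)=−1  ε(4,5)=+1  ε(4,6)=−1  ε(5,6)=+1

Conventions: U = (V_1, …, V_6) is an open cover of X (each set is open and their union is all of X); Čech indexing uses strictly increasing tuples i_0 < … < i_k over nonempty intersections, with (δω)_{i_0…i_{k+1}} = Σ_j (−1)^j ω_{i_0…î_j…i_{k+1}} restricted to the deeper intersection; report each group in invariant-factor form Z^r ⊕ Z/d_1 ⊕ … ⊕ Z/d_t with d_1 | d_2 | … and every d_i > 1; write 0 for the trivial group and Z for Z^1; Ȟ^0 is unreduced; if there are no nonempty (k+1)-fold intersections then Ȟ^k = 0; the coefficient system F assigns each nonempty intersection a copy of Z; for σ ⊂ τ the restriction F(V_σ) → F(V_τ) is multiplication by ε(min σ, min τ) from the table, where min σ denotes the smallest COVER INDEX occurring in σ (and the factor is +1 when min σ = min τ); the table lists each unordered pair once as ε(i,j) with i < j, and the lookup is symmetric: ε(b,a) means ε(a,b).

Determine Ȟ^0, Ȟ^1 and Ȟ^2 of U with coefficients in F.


nerve of the cover:
  V12={q3} V14={q9} V15={q1,q10} V16={q6} V23={q2} V34={q4,q5} V56={q7}
C dims 6,7; δ0: rk 6, SNF 1^5·2
Ȟ^0 = (6 − 6) − 0 = 0, so Ȟ^0 ≅ 0
Ȟ^1 = (7 − 0) − 6 = 1 plus torsion [2], so Ȟ^1 ≅ Z ⊕ Z/2
Ȟ^2 = (0 − 0) − 0 = 0, so Ȟ^2 ≅ 0

Ȟ^0 = 0,  Ȟ^1 = Z ⊕ Z/2,  Ȟ^2 = 0


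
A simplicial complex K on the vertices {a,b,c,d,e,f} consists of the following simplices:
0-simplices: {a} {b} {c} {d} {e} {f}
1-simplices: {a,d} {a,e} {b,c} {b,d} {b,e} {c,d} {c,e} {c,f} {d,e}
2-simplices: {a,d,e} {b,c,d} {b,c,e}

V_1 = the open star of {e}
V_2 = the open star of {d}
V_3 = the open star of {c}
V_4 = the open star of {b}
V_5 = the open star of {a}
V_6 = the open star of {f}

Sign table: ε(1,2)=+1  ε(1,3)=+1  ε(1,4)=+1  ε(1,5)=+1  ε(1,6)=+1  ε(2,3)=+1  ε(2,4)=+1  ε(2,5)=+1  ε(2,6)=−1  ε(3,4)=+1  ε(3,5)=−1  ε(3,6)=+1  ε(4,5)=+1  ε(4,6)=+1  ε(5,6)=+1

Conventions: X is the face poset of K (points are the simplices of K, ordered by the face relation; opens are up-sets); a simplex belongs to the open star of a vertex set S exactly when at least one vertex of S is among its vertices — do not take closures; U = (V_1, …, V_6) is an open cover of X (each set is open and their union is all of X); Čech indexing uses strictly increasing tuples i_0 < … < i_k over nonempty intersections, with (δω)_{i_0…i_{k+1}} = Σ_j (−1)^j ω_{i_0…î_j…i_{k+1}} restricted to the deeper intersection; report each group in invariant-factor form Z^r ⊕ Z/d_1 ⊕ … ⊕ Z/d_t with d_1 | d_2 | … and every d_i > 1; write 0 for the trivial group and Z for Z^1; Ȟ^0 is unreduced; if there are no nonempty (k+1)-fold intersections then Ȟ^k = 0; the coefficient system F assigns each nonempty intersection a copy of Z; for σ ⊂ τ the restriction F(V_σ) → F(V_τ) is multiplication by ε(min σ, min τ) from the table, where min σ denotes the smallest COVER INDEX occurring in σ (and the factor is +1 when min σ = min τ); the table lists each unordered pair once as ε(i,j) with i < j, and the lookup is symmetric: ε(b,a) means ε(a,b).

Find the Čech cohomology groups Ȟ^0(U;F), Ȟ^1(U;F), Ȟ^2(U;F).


nonempty overlaps:
  V1={{e},{a,e},{b,e},{c,e},{d,e},{a,d,e},{b,c,e}} V2={{d},{a,d},{b,d},{c,d},{d,e},{a,d,e},{b,c,d}} V3={{c},{b,c},{c,d},{c,e},{c,f},{b,c,d},{b,c,e}} V4={{b},{b,c},{b,d},{b,e},{b,c,d},{b,c,e}} V5={{a},{a,d},{a,e},{a,d,e}} V6={{f},{c,f}}
  V12={{d,e},{a,d,e}} V13={{c,e},{b,c,e}} V14={{b,e},{b,c,e}} V15={{a,e},{a,d,e}} V23={{c,d},{b,c,d}} V24={{b,d},{b,c,d}} V25={{a,d},{a,d,e}} V34={{b,c},{b,c,d},{b,c,e}} V36={{c,f}}
  V125={{a,d,e}} V134={{b,c,e}} V234={{b,c,d}}
C dims 6,9,3; δ0: rk 5, SNF 1^5; δ1: rk 3, SNF 1^3
degree 0: 6−5−0 = 1 → Ȟ^0 ≅ Z
degree 1: 9−3−5 = 1 → Ȟ^1 ≅ Z
degree 2: 3−0−3 = 0 → Ȟ^2 ≅ 0

Ȟ^0 = Z, Ȟ^1 = Z, Ȟ^2 = 0


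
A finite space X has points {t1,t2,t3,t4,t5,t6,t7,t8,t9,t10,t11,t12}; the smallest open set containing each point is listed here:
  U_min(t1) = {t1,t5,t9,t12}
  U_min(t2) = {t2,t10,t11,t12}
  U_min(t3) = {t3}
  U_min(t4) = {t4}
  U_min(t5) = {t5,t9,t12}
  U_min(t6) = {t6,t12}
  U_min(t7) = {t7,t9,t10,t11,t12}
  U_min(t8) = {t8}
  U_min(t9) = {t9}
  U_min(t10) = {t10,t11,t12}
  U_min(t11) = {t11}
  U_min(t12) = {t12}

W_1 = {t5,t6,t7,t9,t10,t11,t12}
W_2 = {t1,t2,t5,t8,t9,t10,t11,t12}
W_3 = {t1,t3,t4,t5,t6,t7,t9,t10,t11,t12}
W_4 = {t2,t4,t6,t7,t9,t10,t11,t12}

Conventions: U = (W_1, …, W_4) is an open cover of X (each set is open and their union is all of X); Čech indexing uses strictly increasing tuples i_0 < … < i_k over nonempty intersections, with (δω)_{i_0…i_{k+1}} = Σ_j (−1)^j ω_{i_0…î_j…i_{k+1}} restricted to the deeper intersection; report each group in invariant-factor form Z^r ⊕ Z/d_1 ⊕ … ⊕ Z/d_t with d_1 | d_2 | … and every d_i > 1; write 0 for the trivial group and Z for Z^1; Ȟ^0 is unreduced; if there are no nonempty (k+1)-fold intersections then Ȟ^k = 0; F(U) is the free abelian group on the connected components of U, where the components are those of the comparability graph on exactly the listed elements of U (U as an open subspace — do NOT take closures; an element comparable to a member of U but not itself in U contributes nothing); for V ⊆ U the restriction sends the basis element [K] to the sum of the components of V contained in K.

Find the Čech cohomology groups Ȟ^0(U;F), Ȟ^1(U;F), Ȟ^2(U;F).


intersection data:
  W12={t5,t9,t10,t11,t12} W13={t5,t6,t7,t9,t10,t11,t12} W14={t6,t7,t9,t10,t11,t12} W23={t1,t5,t9,t10,t11,t12} W24={t2,t9,t10,t11,t12} W34={t4,t6,t7,t9,t10,t11,t12}
  W123={t5,t9,t10,t11,t12} W124={t9,t10,t11,t12} W134={t6,t7,t9,t10,t11,t12} W234={t9,t10,t11,t12}
  W1234={t9,t10,t11,t12}
components per intersection:
  W1: {t5,t6,t7,t9,t10,t11,t12}
  W2: {t1,t2,t5,t9,t10,t11,t12} {t8}
  W3: {t1,t5,t6,t7,t9,t10,t11,t12} {t3} {t4}
  W4: {t2,t6,t7,t9,t10,t11,t12} {t4}
  W12: {t5,t9,t10,t11,t12}
  W13: {t5,t6,t7,t9,t10,t11,t12}
  W14: {t6,t7,t9,t10,t11,t12}
  W23: {t1,t5,t9,t10,t11,t12}
  W24: {t2,t10,t11,t12} {t9}
  W34: {t4} {t6,t7,t9,t10,t11,t12}
  W123: {t5,t9,t10,t11,t12}
  W124: {t9} {t10,t11,t12}
  W134: {t6,t7,t9,t10,t11,t12}
  W234: {t9} {t10,t11,t12}
  W1234: {t9} {t10,t11,t12}
C dims 8,8,6,2; δ0: rk 4, SNF 1^4; δ1: rk 4, SNF 1^4; δ2: rk 2, SNF 1^2
Ȟ^0 = (8 − 4) − 0 = 4, so Ȟ^0 ≅ Z^4
Ȟ^1 = (8 − 4) − 4 = 0, so Ȟ^1 ≅ 0
Ȟ^2 = (6 − 2) − 4 = 0, so Ȟ^2 ≅ 0

Ȟ^0 = Z^4,  Ȟ^1 = 0,  Ȟ^2 = 0


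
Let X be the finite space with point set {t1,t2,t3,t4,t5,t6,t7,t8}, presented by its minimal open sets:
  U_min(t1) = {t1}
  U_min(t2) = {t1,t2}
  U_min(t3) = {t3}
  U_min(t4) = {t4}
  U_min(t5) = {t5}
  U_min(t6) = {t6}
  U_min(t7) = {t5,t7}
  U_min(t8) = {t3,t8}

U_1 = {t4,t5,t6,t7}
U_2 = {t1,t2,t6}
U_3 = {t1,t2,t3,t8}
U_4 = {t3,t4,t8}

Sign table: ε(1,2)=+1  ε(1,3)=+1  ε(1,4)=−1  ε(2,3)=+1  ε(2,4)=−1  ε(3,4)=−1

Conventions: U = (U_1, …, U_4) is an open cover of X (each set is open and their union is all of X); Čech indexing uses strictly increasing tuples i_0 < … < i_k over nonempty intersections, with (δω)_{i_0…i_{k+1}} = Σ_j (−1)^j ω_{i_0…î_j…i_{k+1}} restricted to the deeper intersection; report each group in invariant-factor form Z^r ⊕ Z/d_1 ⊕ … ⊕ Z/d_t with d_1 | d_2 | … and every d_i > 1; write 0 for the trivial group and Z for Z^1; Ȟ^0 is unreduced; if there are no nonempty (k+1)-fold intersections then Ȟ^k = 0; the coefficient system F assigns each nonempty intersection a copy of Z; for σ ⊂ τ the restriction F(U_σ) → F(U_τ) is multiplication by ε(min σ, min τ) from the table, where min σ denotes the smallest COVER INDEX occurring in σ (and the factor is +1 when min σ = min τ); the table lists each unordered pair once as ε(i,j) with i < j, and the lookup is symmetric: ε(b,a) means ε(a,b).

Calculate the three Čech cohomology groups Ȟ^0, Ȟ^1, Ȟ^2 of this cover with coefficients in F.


Ȟ^0 ≅ Z,  Ȟ^1 ≅ Z,  Ȟ^2 ≅ 0

nerve simplices:
  U12={t6} U14={t4} U23={t1,t2} U34={t3,t8}
C dims 4,4; δ0: rk 3, SNF 1^3
degree 0: 4−3−0 = 1 → Ȟ^0 ≅ Z
degree 1: 4−0−3 = 1 → Ȟ^1 ≅ Z
degree 2: 0−0−0 = 0 → Ȟ^2 ≅ 0


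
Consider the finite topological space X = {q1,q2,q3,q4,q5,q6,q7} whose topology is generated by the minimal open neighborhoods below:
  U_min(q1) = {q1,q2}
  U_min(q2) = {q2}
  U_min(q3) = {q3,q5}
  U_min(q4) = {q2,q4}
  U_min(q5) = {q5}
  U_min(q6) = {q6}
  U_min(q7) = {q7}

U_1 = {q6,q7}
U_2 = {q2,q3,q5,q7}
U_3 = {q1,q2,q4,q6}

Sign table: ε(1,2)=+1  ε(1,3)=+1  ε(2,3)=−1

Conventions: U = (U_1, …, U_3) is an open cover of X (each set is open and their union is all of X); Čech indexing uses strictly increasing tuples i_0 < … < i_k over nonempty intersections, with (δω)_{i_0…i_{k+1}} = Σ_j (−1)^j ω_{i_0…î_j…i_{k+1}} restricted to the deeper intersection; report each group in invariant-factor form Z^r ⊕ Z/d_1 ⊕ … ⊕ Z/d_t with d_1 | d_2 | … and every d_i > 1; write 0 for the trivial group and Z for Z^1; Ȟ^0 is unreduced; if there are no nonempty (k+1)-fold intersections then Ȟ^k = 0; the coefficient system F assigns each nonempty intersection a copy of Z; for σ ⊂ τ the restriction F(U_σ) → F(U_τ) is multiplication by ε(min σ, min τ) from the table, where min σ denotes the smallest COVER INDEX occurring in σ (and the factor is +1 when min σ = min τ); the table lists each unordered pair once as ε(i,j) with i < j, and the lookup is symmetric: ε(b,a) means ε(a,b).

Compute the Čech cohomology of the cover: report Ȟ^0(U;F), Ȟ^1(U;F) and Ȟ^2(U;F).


intersection data:
  U12={q7} U13={q6} U23={q2}
C dims 3,3; δ0: rk 3, SNF 1^2·2
Ȟ^0 = (3 − 3) − 0 = 0, so Ȟ^0 ≅ 0
Ȟ^1 = (3 − 0) − 3 = 0 plus torsion [2], so Ȟ^1 ≅ Z/2
Ȟ^2 = (0 − 0) − 0 = 0, so Ȟ^2 ≅ 0

Ȟ^0 = 0,  Ȟ^1 = Z/2,  Ȟ^2 = 0


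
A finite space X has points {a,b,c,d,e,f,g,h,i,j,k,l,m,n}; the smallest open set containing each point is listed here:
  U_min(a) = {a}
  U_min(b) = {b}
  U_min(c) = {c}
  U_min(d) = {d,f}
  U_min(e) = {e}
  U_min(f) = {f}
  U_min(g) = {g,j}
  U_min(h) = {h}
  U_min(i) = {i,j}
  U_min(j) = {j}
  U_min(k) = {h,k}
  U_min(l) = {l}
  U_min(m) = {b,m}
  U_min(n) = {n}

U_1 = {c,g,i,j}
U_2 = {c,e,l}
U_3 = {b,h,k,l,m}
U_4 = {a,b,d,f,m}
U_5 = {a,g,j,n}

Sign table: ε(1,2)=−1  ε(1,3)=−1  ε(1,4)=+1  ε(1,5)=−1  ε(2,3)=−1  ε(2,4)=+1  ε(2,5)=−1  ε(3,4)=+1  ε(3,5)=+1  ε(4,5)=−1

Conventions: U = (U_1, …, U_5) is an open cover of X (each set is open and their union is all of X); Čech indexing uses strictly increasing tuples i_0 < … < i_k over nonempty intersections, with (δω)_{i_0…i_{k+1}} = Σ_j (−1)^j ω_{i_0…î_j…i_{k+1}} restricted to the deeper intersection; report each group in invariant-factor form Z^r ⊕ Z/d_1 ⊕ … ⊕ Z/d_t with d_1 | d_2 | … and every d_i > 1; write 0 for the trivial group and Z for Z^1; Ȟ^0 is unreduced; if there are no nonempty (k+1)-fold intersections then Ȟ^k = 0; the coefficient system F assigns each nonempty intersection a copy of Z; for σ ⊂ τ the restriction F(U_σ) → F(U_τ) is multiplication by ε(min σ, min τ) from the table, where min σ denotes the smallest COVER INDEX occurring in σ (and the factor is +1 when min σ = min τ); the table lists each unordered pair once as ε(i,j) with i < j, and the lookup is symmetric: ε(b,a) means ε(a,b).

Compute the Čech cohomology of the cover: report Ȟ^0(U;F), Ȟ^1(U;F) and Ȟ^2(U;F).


Ȟ^0(U;F) ≅ Z, Ȟ^1(U;F) ≅ Z, Ȟ^2(U;F) ≅ 0

nerve of the cover:
  U12={c} U15={g,j} U23={l} U34={b,m} U45={a}
C dims 5,5; δ0: rk 4, SNF 1^4
Ȟ^0 = (5 − 4) − 0 = 1, so Ȟ^0 ≅ Z
Ȟ^1 = (5 − 0) − 4 = 1, so Ȟ^1 ≅ Z
Ȟ^2 = (0 − 0) − 0 = 0, so Ȟ^2 ≅ 0


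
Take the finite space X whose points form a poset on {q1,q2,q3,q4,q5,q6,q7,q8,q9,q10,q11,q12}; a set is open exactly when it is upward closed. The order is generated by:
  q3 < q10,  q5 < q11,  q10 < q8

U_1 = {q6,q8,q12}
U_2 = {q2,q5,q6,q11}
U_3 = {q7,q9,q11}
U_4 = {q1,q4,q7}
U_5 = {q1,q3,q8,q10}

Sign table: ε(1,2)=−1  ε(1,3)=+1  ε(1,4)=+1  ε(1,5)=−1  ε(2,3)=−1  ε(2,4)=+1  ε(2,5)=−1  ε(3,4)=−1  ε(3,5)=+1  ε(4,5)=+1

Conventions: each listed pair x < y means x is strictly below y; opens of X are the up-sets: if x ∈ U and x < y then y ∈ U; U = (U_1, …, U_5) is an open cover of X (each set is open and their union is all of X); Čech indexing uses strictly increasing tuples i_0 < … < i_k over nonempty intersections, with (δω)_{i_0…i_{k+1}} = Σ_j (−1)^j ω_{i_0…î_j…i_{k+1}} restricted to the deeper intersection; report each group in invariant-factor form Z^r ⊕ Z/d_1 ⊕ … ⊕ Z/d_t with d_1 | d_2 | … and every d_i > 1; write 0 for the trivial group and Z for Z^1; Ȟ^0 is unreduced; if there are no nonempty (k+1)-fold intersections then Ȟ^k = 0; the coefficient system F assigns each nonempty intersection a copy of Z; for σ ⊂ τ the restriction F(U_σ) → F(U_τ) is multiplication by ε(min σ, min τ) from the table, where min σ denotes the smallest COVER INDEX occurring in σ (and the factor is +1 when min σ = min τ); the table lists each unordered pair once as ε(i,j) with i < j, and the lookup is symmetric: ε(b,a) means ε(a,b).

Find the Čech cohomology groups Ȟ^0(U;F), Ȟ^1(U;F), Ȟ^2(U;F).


Ȟ^0 ≅ Z, Ȟ^1 ≅ Z and Ȟ^2 ≅ 0

intersection data:
  U12={q6} U15={q8} U23={q11} U34={q7} U45={q1}
C dims 5,5; δ0: rk 4, SNF 1^4
Ȟ^0 = (5 − 4) − 0 = 1, so Ȟ^0 ≅ Z
Ȟ^1 = (5 − 0) − 4 = 1, so Ȟ^1 ≅ Z
Ȟ^2 = (0 − 0) − 0 = 0, so Ȟ^2 ≅ 0


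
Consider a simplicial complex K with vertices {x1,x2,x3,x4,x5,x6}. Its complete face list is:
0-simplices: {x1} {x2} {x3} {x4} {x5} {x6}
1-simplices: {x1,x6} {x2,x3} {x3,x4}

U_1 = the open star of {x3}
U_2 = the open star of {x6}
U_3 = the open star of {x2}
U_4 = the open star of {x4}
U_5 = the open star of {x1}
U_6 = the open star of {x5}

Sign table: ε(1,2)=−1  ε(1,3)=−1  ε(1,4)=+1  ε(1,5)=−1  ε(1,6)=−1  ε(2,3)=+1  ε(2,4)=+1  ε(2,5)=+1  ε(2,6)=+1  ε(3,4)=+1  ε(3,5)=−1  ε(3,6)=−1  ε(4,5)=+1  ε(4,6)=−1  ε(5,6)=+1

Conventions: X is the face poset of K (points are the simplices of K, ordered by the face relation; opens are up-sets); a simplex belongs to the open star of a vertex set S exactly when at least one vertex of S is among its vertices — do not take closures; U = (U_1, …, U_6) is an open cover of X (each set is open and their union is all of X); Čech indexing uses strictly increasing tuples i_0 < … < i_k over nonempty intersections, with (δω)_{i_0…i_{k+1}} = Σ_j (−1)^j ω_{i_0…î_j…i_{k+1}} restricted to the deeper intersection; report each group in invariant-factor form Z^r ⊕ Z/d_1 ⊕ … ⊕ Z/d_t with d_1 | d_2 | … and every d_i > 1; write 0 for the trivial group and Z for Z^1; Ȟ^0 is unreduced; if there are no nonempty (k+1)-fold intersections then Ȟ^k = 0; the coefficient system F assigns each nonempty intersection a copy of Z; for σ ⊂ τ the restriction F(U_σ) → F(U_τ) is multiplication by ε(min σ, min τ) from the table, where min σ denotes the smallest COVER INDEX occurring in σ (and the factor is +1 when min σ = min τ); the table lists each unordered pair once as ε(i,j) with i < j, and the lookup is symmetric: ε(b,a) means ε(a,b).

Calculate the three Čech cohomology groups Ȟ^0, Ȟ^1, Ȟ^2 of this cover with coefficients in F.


Ȟ^0(U;F) ≅ Z^3, Ȟ^1(U;F) ≅ 0, Ȟ^2(U;F) ≅ 0

nonempty intersections:
  U1={{x3},{x2,x3},{x3,x4}} U2={{x6},{x1,x6}} U3={{x2},{x2,x3}} U4={{x4},{x3,x4}} U5={{x1},{x1,x6}} U6={{x5}}
  U13={{x2,x3}} U14={{x3,x4}} U25={{x1,x6}}
C dims 6,3; δ0: rk 3, SNF 1^3
Ȟ^0: (6−3)−0=3 ⇒ Z^3
Ȟ^1: (3−0)−3=0 ⇒ 0
Ȟ^2: (0−0)−0=0 ⇒ 0


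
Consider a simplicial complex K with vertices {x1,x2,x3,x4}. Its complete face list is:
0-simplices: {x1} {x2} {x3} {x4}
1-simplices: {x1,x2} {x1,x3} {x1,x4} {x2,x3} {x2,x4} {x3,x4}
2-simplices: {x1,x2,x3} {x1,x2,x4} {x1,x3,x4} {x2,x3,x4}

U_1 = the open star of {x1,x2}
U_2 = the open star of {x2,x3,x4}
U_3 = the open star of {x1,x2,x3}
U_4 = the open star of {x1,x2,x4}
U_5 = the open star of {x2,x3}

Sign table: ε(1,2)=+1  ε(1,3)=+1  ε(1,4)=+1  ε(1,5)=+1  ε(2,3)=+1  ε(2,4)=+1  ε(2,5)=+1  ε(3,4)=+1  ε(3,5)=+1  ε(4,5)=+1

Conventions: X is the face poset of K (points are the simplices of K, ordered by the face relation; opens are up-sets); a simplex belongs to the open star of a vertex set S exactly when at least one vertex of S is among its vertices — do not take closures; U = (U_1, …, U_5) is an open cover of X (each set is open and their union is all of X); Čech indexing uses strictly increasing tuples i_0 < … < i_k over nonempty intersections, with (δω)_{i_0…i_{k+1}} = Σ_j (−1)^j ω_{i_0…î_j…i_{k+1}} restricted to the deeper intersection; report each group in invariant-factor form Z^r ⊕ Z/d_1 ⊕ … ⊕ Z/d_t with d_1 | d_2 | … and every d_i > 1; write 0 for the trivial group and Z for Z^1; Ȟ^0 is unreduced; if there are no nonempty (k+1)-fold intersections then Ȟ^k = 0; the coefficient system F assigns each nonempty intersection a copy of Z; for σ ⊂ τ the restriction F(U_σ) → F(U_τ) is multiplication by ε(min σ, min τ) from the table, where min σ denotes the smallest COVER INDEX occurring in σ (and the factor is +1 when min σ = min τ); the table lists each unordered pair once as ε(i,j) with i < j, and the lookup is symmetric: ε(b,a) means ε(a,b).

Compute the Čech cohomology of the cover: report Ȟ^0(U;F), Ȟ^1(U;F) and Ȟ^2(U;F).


nerve simplices:
  U1={{x1},{x2},{x1,x2},{x1,x3},{x1,x4},{x2,x3},{x2,x4},{x1,x2,x3},{x1,x2,x4},{x1,x3,x4},{x2,x3,x4}} U2={{x2},{x3},{x4},{x1,x2},{x1,x3},{x1,x4},{x2,x3},{x2,x4},{x3,x4},{x1,x2,x3},{x1,x2,x4},{x1,x3,x4},{x2,x3,x4}} U3={{x1},{x2},{x3},{x1,x2},{x1,x3},{x1,x4},{x2,x3},{x2,x4},{x3,x4},{x1,x2,x3},{x1,x2,x4},{x1,x3,x4},{x2,x3,x4}} U4={{x1},{x2},{x4},{x1,x2},{x1,x3},{x1,x4},{x2,x3},{x2,x4},{x3,x4},{x1,x2,x3},{x1,x2,x4},{x1,x3,x4},{x2,x3,x4}} U5={{x2},{x3},{x1,x2},{x1,x3},{x2,x3},{x2,x4},{x3,x4},{x1,x2,x3},{x1,x2,x4},{x1,x3,x4},{x2,x3,x4}}
  U12={{x2},{x1,x2},{x1,x3},{x1,x4},{x2,x3},{x2,x4},{x1,x2,x3},{x1,x2,x4},{x1,x3,x4},{x2,x3,x4}} U13={{x1},{x2},{x1,x2},{x1,x3},{x1,x4},{x2,x3},{x2,x4},{x1,x2,x3},{x1,x2,x4},{x1,x3,x4},{x2,x3,x4}} U14={{x1},{x2},{x1,x2},{x1,x3},{x1,x4},{x2,x3},{x2,x4},{x1,x2,x3},{x1,x2,x4},{x1,x3,x4},{x2,x3,x4}} U15={{x2},{x1,x2},{x1,x3},{x2,x3},{x2,x4},{x1,x2,x3},{x1,x2,x4},{x1,x3,x4},{x2,x3,x4}} U23={{x2},{x3},{x1,x2},{x1,x3},{x1,x4},{x2,x3},{x2,x4},{x3,x4},{x1,x2,x3},{x1,x2,x4},{x1,x3,x4},{x2,x3,x4}} U24={{x2},{x4},{x1,x2},{x1,x3},{x1,x4},{x2,x3},{x2,x4},{x3,x4},{x1,x2,x3},{x1,x2,x4},{x1,x3,x4},{x2,x3,x4}} U25={{x2},{x3},{x1,x2},{x1,x3},{x2,x3},{x2,x4},{x3,x4},{x1,x2,x3},{x1,x2,x4},{x1,x3,x4},{x2,x3,x4}} U34={{x1},{x2},{x1,x2},{x1,x3},{x1,x4},{x2,x3},{x2,x4},{x3,x4},{x1,x2,x3},{x1,x2,x4},{x1,x3,x4},{x2,x3,x4}} U35={{x2},{x3},{x1,x2},{x1,x3},{x2,x3},{x2,x4},{x3,x4},{x1,x2,x3},{x1,x2,x4},{x1,x3,x4},{x2,x3,x4}} U45={{x2},{x1,x2},{x1,x3},{x2,x3},{x2,x4},{x3,x4},{x1,x2,x3},{x1,x2,x4},{x1,x3,x4},{x2,x3,x4}}
  U123={{x2},{x1,x2},{x1,x3},{x1,x4},{x2,x3},{x2,x4},{x1,x2,x3},{x1,x2,x4},{x1,x3,x4},{x2,x3,x4}} U124={{x2},{x1,x2},{x1,x3},{x1,x4},{x2,x3},{x2,x4},{x1,x2,x3},{x1,x2,x4},{x1,x3,x4},{x2,x3,x4}} U125={{x2},{x1,x2},{x1,x3},{x2,x3},{x2,x4},{x1,x2,x3},{x1,x2,x4},{x1,x3,x4},{x2,x3,x4}} U134={{x1},{x2},{x1,x2},{x1,x3},{x1,x4},{x2,x3},{x2,x4},{x1,x2,x3},{x1,x2,x4},{x1,x3,x4},{x2,x3,x4}} U135={{x2},{x1,x2},{x1,x3},{x2,x3},{x2,x4},{x1,x2,x3},{x1,x2,x4},{x1,x3,x4},{x2,x3,x4}} U145={{x2},{x1,x2},{x1,x3},{x2,x3},{x2,x4},{x1,x2,x3},{x1,x2,x4},{x1,x3,x4},{x2,x3,x4}} U234={{x2},{x1,x2},{x1,x3},{x1,x4},{x2,x3},{x2,x4},{x3,x4},{x1,x2,x3},{x1,x2,x4},{x1,x3,x4},{x2,x3,x4}} U235={{x2},{x3},{x1,x2},{x1,x3},{x2,x3},{x2,x4},{x3,x4},{x1,x2,x3},{x1,x2,x4},{x1,x3,x4},{x2,x3,x4}} U245={{x2},{x1,x2},{x1,x3},{x2,x3},{x2,x4},{x3,x4},{x1,x2,x3},{x1,x2,x4},{x1,x3,x4},{x2,x3,x4}} U345={{x2},{x1,x2},{x1,x3},{x2,x3},{x2,x4},{x3,x4},{x1,x2,x3},{x1,x2,x4},{x1,x3,x4},{x2,x3,x4}}
  U1234={{x2},{x1,x2},{x1,x3},{x1,x4},{x2,x3},{x2,x4},{x1,x2,x3},{x1,x2,x4},{x1,x3,x4},{x2,x3,x4}} U1235={{x2},{x1,x2},{x1,x3},{x2,x3},{x2,x4},{x1,x2,x3},{x1,x2,x4},{x1,x3,x4},{x2,x3,x4}} U1245={{x2},{x1,x2},{x1,x3},{x2,x3},{x2,x4},{x1,x2,x3},{x1,x2,x4},{x1,x3,x4},{x2,x3,x4}} U1345={{x2},{x1,x2},{x1,x3},{x2,x3},{x2,x4},{x1,x2,x3},{x1,x2,x4},{x1,x3,x4},{x2,x3,x4}} U2345={{x2},{x1,x2},{x1,x3},{x2,x3},{x2,x4},{x3,x4},{x1,x2,x3},{x1,x2,x4},{x1,x3,x4},{x2,x3,x4}}
  U12345={{x2},{x1,x2},{x1,x3},{x2,x3},{x2,x4},{x1,x2,x3},{x1,x2,x4},{x1,x3,x4},{x2,x3,x4}}
C dims 5,10,10,5; δ0: rk 4, SNF 1^4; δ1: rk 6, SNF 1^6; δ2: rk 4, SNF 1^4
degree 0: 5−4−0 = 1 → Ȟ^0 ≅ Z
degree 1: 10−6−4 = 0 → Ȟ^1 ≅ 0
degree 2: 10−4−6 = 0 → Ȟ^2 ≅ 0

Ȟ^0 ≅ Z, Ȟ^1 ≅ 0 and Ȟ^2 ≅ 0
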